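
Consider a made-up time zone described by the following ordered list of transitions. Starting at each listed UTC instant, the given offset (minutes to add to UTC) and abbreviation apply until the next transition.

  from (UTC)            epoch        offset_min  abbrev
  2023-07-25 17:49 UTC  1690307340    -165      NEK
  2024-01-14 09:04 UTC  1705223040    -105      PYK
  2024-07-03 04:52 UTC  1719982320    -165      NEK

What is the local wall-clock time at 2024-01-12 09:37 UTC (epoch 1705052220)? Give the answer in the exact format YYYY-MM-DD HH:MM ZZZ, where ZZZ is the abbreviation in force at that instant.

Query: 2024-01-12 09:37 UTC
Rule 1/3 (NEK, -02:45): 2023-07-25 17:49 UTC ≤ query < 2024-01-14 09:04 UTC
9·60 + 37 - 165 = 412 min
412 = 0·1440 + 412; 412 = 6·60 + 52 → 06:52, same day
→ 2024-01-12 06:52 NEK

2024-01-12 06:52 NEK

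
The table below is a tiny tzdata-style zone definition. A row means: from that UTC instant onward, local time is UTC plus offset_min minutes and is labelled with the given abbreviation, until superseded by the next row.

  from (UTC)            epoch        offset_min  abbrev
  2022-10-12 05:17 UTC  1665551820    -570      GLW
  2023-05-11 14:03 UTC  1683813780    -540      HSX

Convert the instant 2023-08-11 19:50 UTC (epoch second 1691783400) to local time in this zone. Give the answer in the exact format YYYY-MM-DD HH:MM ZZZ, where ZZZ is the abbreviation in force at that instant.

2023-08-11 10:50 HSX

Query: 2023-08-11 19:50 UTC
Rule 2/2 (HSX, -09:00): 2023-05-11 14:03 UTC ≤ query < +∞
19·60 + 50 - 540 = 650 min
650 = 0·1440 + 650; 650 = 10·60 + 50 → 10:50, same day
→ 2023-08-11 10:50 HSX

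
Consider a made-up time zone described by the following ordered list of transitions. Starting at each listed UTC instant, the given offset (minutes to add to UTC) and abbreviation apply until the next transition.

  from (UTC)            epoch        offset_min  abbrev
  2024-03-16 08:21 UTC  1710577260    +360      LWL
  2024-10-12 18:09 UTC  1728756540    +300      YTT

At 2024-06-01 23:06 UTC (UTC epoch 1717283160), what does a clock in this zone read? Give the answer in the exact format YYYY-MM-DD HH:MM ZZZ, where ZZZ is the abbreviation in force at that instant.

2024-06-02 05:06 LWL

Query: 2024-06-01 23:06 UTC
Rule 1/2 (LWL, +06:00): 2024-03-16 08:21 UTC ≤ query < 2024-10-12 18:09 UTC
23·60 + 6 + 360 = 1746 min
1746 = 1·1440 + 306; 306 = 5·60 + 6 → 05:06, 2024-06-01 + 1 day = 2024-06-02
→ 2024-06-02 05:06 LWL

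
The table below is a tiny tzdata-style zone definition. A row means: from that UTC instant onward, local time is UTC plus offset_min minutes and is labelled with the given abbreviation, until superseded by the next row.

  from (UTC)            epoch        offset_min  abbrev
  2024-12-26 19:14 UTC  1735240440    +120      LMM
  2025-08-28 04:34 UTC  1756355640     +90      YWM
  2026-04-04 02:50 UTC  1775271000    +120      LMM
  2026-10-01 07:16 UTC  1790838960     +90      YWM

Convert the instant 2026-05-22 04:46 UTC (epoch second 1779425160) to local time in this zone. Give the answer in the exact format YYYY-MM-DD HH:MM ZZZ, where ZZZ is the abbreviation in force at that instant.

2026-05-22 06:46 LMM

Query: 2026-05-22 04:46 UTC
Rule 3/4 (LMM, +02:00): 2026-04-04 02:50 UTC ≤ query < 2026-10-01 07:16 UTC
4·60 + 46 + 120 = 406 min
406 = 0·1440 + 406; 406 = 6·60 + 46 → 06:46, same day
→ 2026-05-22 06:46 LMM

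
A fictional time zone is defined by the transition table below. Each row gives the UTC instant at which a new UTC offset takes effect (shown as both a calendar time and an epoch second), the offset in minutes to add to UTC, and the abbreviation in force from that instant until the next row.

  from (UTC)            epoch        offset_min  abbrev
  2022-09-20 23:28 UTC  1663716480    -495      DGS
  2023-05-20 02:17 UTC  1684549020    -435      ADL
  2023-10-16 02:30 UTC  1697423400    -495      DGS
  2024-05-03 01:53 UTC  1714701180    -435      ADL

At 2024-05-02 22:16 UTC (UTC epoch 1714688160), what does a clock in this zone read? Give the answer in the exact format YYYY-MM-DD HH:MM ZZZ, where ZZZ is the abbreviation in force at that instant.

Query: 2024-05-02 22:16 UTC
Rule 3/4 (DGS, -08:15): 2023-10-16 02:30 UTC ≤ query < 2024-05-03 01:53 UTC
22·60 + 16 - 495 = 841 min
841 = 0·1440 + 841; 841 = 14·60 + 1 → 14:01, same day
→ 2024-05-02 14:01 DGS

2024-05-02 14:01 DGS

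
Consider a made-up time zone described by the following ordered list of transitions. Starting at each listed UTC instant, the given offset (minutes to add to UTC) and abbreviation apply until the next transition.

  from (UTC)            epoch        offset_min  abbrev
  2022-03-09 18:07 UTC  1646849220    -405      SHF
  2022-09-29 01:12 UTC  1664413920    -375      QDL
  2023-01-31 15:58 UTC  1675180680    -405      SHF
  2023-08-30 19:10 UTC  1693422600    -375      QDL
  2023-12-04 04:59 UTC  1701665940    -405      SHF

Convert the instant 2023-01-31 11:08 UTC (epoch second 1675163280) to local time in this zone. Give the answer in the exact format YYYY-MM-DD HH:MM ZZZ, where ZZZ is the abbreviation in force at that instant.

Query: 2023-01-31 11:08 UTC
Rule 2/5 (QDL, -06:15): 2022-09-29 01:12 UTC ≤ query < 2023-01-31 15:58 UTC
11·60 + 8 - 375 = 293 min
293 = 0·1440 + 293; 293 = 4·60 + 53 → 04:53, same day
→ 2023-01-31 04:53 QDL

2023-01-31 04:53 QDL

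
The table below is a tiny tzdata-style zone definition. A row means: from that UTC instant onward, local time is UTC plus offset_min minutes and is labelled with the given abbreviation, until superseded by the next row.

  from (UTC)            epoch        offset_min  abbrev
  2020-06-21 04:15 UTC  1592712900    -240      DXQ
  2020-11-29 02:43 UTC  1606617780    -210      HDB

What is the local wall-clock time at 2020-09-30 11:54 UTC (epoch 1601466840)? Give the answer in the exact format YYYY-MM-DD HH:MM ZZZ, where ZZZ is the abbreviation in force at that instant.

2020-09-30 07:54 DXQ

Query: 2020-09-30 11:54 UTC
Rule 1/2 (DXQ, -04:00): 2020-06-21 04:15 UTC ≤ query < 2020-11-29 02:43 UTC
11·60 + 54 - 240 = 474 min
474 = 0·1440 + 474; 474 = 7·60 + 54 → 07:54, same day
→ 2020-09-30 07:54 DXQ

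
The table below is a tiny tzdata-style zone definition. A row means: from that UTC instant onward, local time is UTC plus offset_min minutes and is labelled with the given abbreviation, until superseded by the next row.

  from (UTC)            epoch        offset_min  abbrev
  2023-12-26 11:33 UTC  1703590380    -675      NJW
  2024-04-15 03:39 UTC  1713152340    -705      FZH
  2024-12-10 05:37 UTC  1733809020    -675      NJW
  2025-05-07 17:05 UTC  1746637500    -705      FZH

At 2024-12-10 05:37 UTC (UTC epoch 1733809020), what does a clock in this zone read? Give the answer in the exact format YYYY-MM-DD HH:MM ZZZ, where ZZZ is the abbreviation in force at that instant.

2024-12-09 18:22 NJW

Query: 2024-12-10 05:37 UTC
Rule 3/4 (NJW, -11:15): 2024-12-10 05:37 UTC ≤ query < 2025-05-07 17:05 UTC
5·60 + 37 - 675 = -338 min
-338 = -1·1440 + 1102; 1102 = 18·60 + 22 → 18:22, 2024-12-10 - 1 day = 2024-12-09
→ 2024-12-09 18:22 NJW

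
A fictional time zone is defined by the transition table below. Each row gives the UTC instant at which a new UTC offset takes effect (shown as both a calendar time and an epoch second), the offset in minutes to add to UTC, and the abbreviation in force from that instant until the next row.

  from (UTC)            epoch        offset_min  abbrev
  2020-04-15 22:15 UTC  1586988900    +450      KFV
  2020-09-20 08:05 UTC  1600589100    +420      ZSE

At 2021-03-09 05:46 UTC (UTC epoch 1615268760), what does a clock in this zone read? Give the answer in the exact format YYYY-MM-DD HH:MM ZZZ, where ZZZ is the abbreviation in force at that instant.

2021-03-09 12:46 ZSE

Query: 2021-03-09 05:46 UTC
Rule 2/2 (ZSE, +07:00): 2020-09-20 08:05 UTC ≤ query < +∞
5·60 + 46 + 420 = 766 min
766 = 0·1440 + 766; 766 = 12·60 + 46 → 12:46, same day
→ 2021-03-09 12:46 ZSE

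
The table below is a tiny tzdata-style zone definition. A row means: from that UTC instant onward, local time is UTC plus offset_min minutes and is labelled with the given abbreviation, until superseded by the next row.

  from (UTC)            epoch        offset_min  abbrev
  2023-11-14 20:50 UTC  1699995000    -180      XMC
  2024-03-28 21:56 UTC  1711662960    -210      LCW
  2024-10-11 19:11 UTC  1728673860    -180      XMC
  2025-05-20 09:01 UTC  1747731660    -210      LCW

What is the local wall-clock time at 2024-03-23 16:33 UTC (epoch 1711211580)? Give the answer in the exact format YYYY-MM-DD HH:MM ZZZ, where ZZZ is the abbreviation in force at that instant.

Query: 2024-03-23 16:33 UTC
Rule 1/4 (XMC, -03:00): 2023-11-14 20:50 UTC ≤ query < 2024-03-28 21:56 UTC
16·60 + 33 - 180 = 813 min
813 = 0·1440 + 813; 813 = 13·60 + 33 → 13:33, same day
→ 2024-03-23 13:33 XMC

2024-03-23 13:33 XMC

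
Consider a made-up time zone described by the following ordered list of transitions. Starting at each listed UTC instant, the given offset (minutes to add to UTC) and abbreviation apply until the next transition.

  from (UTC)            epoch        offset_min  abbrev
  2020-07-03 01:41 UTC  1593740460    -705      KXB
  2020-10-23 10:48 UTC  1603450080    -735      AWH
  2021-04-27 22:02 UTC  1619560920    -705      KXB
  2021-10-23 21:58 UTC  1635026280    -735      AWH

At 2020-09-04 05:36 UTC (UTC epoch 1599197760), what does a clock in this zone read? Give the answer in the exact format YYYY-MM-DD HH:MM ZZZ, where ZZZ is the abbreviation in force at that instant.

Query: 2020-09-04 05:36 UTC
Rule 1/4 (KXB, -11:45): 2020-07-03 01:41 UTC ≤ query < 2020-10-23 10:48 UTC
5·60 + 36 - 705 = -369 min
-369 = -1·1440 + 1071; 1071 = 17·60 + 51 → 17:51, 2020-09-04 - 1 day = 2020-09-03
→ 2020-09-03 17:51 KXB

2020-09-03 17:51 KXB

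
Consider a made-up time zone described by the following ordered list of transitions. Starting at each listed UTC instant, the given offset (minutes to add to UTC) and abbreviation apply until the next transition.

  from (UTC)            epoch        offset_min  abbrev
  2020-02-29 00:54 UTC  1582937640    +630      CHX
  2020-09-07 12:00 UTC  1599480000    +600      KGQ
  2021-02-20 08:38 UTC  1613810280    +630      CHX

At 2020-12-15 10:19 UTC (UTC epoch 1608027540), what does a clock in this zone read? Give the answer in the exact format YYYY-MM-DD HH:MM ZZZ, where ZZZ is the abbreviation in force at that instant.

Query: 2020-12-15 10:19 UTC
Rule 2/3 (KGQ, +10:00): 2020-09-07 12:00 UTC ≤ query < 2021-02-20 08:38 UTC
10·60 + 19 + 600 = 1219 min
1219 = 0·1440 + 1219; 1219 = 20·60 + 19 → 20:19, same day
→ 2020-12-15 20:19 KGQ

2020-12-15 20:19 KGQ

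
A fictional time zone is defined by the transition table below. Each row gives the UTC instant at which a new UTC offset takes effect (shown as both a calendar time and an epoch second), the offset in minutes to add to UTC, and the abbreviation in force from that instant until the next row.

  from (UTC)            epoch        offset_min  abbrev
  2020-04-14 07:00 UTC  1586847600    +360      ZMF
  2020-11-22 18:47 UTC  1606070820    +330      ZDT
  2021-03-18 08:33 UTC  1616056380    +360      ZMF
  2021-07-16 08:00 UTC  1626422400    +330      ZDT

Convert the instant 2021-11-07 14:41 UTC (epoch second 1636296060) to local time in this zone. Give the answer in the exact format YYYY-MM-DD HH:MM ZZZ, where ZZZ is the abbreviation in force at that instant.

Query: 2021-11-07 14:41 UTC
Rule 4/4 (ZDT, +05:30): 2021-07-16 08:00 UTC ≤ query < +∞
14·60 + 41 + 330 = 1211 min
1211 = 0·1440 + 1211; 1211 = 20·60 + 11 → 20:11, same day
→ 2021-11-07 20:11 ZDT

2021-11-07 20:11 ZDT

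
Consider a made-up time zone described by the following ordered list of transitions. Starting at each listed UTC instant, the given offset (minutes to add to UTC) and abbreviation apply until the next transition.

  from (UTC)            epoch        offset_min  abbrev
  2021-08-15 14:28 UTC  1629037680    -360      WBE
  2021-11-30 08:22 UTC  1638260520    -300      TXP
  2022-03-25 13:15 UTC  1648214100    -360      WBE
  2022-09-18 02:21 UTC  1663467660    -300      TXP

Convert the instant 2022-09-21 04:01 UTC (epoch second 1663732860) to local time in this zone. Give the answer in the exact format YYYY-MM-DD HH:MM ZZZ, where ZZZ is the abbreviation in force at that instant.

Query: 2022-09-21 04:01 UTC
Rule 4/4 (TXP, -05:00): 2022-09-18 02:21 UTC ≤ query < +∞
4·60 + 1 - 300 = -59 min
-59 = -1·1440 + 1381; 1381 = 23·60 + 1 → 23:01, 2022-09-21 - 1 day = 2022-09-20
→ 2022-09-20 23:01 TXP

2022-09-20 23:01 TXP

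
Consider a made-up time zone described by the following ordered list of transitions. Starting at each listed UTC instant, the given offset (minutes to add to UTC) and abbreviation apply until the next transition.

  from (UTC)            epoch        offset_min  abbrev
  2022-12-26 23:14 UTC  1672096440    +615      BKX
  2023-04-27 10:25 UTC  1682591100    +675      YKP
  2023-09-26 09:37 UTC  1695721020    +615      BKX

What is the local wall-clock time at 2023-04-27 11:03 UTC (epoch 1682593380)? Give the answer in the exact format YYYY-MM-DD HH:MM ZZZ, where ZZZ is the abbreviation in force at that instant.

Query: 2023-04-27 11:03 UTC
Rule 2/3 (YKP, +11:15): 2023-04-27 10:25 UTC ≤ query < 2023-09-26 09:37 UTC
11·60 + 3 + 675 = 1338 min
1338 = 0·1440 + 1338; 1338 = 22·60 + 18 → 22:18, same day
→ 2023-04-27 22:18 YKP

2023-04-27 22:18 YKP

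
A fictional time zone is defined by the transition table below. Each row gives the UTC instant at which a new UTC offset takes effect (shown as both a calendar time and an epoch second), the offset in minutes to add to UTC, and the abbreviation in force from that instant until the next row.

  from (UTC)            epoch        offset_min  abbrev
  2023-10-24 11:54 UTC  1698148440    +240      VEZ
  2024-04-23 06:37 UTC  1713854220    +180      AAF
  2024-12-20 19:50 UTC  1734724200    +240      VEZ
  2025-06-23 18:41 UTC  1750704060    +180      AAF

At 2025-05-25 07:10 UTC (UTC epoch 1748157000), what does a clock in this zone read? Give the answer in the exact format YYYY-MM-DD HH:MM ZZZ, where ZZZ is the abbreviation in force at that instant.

2025-05-25 11:10 VEZ

Query: 2025-05-25 07:10 UTC
Rule 3/4 (VEZ, +04:00): 2024-12-20 19:50 UTC ≤ query < 2025-06-23 18:41 UTC
7·60 + 10 + 240 = 670 min
670 = 0·1440 + 670; 670 = 11·60 + 10 → 11:10, same day
→ 2025-05-25 11:10 VEZ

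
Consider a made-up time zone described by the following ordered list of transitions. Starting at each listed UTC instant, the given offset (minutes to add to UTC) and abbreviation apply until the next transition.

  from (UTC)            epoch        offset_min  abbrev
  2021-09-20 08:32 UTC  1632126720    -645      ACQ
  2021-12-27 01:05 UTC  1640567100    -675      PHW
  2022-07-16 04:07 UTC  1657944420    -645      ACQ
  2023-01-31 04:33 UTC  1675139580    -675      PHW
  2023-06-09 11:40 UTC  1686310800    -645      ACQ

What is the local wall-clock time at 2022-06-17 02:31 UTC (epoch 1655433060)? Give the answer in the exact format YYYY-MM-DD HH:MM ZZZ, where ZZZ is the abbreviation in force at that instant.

Query: 2022-06-17 02:31 UTC
Rule 2/5 (PHW, -11:15): 2021-12-27 01:05 UTC ≤ query < 2022-07-16 04:07 UTC
2·60 + 31 - 675 = -524 min
-524 = -1·1440 + 916; 916 = 15·60 + 16 → 15:16, 2022-06-17 - 1 day = 2022-06-16
→ 2022-06-16 15:16 PHW

2022-06-16 15:16 PHW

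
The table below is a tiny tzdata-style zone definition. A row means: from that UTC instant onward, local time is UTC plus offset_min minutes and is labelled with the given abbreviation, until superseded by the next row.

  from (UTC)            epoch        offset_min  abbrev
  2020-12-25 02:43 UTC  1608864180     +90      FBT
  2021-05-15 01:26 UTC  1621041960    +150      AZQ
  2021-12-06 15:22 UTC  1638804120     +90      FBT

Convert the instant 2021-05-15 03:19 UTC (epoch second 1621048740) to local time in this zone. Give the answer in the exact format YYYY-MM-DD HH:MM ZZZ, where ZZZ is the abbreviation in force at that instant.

2021-05-15 05:49 AZQ

Query: 2021-05-15 03:19 UTC
Rule 2/3 (AZQ, +02:30): 2021-05-15 01:26 UTC ≤ query < 2021-12-06 15:22 UTC
3·60 + 19 + 150 = 349 min
349 = 0·1440 + 349; 349 = 5·60 + 49 → 05:49, same day
→ 2021-05-15 05:49 AZQ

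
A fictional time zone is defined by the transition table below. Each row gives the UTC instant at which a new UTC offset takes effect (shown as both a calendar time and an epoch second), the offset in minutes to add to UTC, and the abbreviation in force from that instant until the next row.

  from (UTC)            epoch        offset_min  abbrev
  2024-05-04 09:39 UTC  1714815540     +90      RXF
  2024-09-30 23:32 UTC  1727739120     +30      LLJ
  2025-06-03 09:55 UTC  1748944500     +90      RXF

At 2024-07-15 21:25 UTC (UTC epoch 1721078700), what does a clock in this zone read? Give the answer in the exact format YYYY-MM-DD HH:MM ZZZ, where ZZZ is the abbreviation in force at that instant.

Query: 2024-07-15 21:25 UTC
Rule 1/3 (RXF, +01:30): 2024-05-04 09:39 UTC ≤ query < 2024-09-30 23:32 UTC
21·60 + 25 + 90 = 1375 min
1375 = 0·1440 + 1375; 1375 = 22·60 + 55 → 22:55, same day
→ 2024-07-15 22:55 RXF

2024-07-15 22:55 RXF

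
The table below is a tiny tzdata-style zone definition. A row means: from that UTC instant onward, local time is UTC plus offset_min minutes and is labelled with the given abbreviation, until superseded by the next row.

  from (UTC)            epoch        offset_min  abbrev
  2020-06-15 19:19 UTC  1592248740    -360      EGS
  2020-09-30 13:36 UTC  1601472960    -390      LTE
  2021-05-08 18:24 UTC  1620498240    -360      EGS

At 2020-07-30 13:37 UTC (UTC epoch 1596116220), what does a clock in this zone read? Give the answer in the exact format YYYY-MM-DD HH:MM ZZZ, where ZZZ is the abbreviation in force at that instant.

2020-07-30 07:37 EGS

Query: 2020-07-30 13:37 UTC
Rule 1/3 (EGS, -06:00): 2020-06-15 19:19 UTC ≤ query < 2020-09-30 13:36 UTC
13·60 + 37 - 360 = 457 min
457 = 0·1440 + 457; 457 = 7·60 + 37 → 07:37, same day
→ 2020-07-30 07:37 EGS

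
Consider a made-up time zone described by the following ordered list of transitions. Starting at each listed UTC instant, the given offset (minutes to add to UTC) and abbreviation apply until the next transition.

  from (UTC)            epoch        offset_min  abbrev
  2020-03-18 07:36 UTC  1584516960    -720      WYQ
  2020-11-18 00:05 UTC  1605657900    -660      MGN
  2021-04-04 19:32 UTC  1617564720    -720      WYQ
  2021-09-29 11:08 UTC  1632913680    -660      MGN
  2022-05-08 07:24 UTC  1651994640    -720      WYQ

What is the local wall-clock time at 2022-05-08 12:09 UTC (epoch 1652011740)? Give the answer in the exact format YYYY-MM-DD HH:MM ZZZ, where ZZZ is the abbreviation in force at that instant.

2022-05-08 00:09 WYQ

Query: 2022-05-08 12:09 UTC
Rule 5/5 (WYQ, -12:00): 2022-05-08 07:24 UTC ≤ query < +∞
12·60 + 9 - 720 = 9 min
9 = 0·1440 + 9; 9 = 0·60 + 9 → 00:09, same day
→ 2022-05-08 00:09 WYQ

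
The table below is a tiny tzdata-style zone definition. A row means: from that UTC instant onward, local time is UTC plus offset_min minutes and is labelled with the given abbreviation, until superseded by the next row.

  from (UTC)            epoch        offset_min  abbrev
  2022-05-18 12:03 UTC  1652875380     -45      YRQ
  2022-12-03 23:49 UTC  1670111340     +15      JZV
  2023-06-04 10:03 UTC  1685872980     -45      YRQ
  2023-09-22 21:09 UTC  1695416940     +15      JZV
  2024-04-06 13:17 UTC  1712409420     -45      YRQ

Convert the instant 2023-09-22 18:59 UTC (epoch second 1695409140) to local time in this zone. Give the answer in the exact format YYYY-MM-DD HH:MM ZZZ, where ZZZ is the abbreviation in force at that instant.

2023-09-22 18:14 YRQ

Query: 2023-09-22 18:59 UTC
Rule 3/5 (YRQ, -00:45): 2023-06-04 10:03 UTC ≤ query < 2023-09-22 21:09 UTC
18·60 + 59 - 45 = 1094 min
1094 = 0·1440 + 1094; 1094 = 18·60 + 14 → 18:14, same day
→ 2023-09-22 18:14 YRQ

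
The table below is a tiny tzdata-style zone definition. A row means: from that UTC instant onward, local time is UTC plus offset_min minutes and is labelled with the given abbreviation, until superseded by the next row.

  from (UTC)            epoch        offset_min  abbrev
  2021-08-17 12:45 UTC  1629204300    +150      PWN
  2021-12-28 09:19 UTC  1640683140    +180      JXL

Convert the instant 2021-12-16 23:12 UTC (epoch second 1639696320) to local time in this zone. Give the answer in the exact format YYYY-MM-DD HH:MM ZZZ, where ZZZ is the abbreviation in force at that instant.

Query: 2021-12-16 23:12 UTC
Rule 1/2 (PWN, +02:30): 2021-08-17 12:45 UTC ≤ query < 2021-12-28 09:19 UTC
23·60 + 12 + 150 = 1542 min
1542 = 1·1440 + 102; 102 = 1·60 + 42 → 01:42, 2021-12-16 + 1 day = 2021-12-17
→ 2021-12-17 01:42 PWN

2021-12-17 01:42 PWN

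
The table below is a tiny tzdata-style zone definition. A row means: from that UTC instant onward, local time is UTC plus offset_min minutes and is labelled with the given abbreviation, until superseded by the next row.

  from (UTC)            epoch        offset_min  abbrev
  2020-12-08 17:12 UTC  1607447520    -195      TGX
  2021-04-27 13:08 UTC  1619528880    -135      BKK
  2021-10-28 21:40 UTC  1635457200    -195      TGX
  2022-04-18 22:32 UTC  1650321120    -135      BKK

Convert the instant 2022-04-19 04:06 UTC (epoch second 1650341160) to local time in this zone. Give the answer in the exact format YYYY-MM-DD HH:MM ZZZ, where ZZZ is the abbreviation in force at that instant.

2022-04-19 01:51 BKK

Query: 2022-04-19 04:06 UTC
Rule 4/4 (BKK, -02:15): 2022-04-18 22:32 UTC ≤ query < +∞
4·60 + 6 - 135 = 111 min
111 = 0·1440 + 111; 111 = 1·60 + 51 → 01:51, same day
→ 2022-04-19 01:51 BKK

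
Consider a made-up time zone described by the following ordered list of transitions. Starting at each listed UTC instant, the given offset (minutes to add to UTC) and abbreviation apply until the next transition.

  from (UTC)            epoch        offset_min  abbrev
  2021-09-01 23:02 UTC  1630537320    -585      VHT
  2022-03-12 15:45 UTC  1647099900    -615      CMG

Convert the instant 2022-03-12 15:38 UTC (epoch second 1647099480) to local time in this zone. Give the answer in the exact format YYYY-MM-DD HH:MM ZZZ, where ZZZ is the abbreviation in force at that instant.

2022-03-12 05:53 VHT

Query: 2022-03-12 15:38 UTC
Rule 1/2 (VHT, -09:45): 2021-09-01 23:02 UTC ≤ query < 2022-03-12 15:45 UTC
15·60 + 38 - 585 = 353 min
353 = 0·1440 + 353; 353 = 5·60 + 53 → 05:53, same day
→ 2022-03-12 05:53 VHT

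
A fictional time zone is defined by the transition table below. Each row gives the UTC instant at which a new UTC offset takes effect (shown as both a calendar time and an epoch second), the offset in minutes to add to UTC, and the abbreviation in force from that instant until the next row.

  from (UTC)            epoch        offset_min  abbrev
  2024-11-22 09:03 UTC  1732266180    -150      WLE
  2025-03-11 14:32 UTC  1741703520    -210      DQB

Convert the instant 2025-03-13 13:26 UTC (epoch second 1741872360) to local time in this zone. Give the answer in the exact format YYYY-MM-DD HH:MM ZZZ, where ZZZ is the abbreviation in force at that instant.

Query: 2025-03-13 13:26 UTC
Rule 2/2 (DQB, -03:30): 2025-03-11 14:32 UTC ≤ query < +∞
13·60 + 26 - 210 = 596 min
596 = 0·1440 + 596; 596 = 9·60 + 56 → 09:56, same day
→ 2025-03-13 09:56 DQB

2025-03-13 09:56 DQB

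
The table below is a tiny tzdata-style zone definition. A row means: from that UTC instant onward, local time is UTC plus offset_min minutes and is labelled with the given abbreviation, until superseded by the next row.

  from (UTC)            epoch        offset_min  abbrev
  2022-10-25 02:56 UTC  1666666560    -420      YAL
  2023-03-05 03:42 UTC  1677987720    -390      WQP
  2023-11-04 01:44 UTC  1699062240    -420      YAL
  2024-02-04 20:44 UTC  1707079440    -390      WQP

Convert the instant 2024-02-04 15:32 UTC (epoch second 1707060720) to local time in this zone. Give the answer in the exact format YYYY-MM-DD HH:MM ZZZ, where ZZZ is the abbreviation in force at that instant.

Query: 2024-02-04 15:32 UTC
Rule 3/4 (YAL, -07:00): 2023-11-04 01:44 UTC ≤ query < 2024-02-04 20:44 UTC
15·60 + 32 - 420 = 512 min
512 = 0·1440 + 512; 512 = 8·60 + 32 → 08:32, same day
→ 2024-02-04 08:32 YAL

2024-02-04 08:32 YAL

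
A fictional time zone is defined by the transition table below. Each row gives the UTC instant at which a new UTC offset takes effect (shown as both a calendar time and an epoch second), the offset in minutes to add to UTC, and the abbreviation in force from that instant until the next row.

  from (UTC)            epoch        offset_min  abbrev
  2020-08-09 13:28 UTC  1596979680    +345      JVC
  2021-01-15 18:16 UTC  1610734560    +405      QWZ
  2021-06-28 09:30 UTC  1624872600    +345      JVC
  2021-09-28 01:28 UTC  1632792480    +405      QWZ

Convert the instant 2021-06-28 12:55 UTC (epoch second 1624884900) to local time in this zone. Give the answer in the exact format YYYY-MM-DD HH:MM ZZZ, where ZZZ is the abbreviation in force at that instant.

2021-06-28 18:40 JVC

Query: 2021-06-28 12:55 UTC
Rule 3/4 (JVC, +05:45): 2021-06-28 09:30 UTC ≤ query < 2021-09-28 01:28 UTC
12·60 + 55 + 345 = 1120 min
1120 = 0·1440 + 1120; 1120 = 18·60 + 40 → 18:40, same day
→ 2021-06-28 18:40 JVC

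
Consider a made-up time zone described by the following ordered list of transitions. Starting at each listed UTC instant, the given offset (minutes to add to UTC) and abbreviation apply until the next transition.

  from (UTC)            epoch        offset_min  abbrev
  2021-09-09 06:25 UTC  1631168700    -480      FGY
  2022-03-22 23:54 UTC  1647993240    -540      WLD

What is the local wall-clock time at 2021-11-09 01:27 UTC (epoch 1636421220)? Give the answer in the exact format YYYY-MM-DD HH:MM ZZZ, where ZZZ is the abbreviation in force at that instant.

2021-11-08 17:27 FGY

Query: 2021-11-09 01:27 UTC
Rule 1/2 (FGY, -08:00): 2021-09-09 06:25 UTC ≤ query < 2022-03-22 23:54 UTC
1·60 + 27 - 480 = -393 min
-393 = -1·1440 + 1047; 1047 = 17·60 + 27 → 17:27, 2021-11-09 - 1 day = 2021-11-08
→ 2021-11-08 17:27 FGY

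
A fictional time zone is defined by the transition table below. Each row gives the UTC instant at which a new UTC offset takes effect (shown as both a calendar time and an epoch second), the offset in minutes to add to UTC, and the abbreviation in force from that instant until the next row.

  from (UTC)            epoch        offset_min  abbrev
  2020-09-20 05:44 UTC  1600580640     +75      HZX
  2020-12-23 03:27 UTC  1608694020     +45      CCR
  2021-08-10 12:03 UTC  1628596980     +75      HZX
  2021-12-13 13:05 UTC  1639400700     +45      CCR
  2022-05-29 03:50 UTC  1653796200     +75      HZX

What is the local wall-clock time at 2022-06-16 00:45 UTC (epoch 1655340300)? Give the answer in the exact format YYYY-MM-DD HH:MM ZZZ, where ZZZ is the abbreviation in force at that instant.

2022-06-16 02:00 HZX

Query: 2022-06-16 00:45 UTC
Rule 5/5 (HZX, +01:15): 2022-05-29 03:50 UTC ≤ query < +∞
0·60 + 45 + 75 = 120 min
120 = 0·1440 + 120; 120 = 2·60 + 0 → 02:00, same day
→ 2022-06-16 02:00 HZX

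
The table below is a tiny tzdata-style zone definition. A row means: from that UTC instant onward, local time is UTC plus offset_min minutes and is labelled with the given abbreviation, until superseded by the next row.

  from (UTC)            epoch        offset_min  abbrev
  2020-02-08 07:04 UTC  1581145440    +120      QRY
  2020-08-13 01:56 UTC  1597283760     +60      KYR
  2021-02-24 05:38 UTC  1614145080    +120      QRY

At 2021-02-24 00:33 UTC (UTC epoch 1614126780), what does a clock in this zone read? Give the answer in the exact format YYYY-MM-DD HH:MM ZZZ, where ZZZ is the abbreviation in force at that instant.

Query: 2021-02-24 00:33 UTC
Rule 2/3 (KYR, +01:00): 2020-08-13 01:56 UTC ≤ query < 2021-02-24 05:38 UTC
0·60 + 33 + 60 = 93 min
93 = 0·1440 + 93; 93 = 1·60 + 33 → 01:33, same day
→ 2021-02-24 01:33 KYR

2021-02-24 01:33 KYR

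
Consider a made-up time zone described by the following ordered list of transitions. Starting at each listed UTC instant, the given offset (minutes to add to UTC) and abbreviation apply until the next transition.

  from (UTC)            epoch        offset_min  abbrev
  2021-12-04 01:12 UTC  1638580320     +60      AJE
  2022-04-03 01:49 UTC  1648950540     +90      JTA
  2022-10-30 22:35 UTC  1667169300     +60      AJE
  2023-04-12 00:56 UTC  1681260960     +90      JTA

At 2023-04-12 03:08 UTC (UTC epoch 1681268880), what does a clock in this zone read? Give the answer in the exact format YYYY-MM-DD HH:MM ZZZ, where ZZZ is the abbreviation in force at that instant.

Query: 2023-04-12 03:08 UTC
Rule 4/4 (JTA, +01:30): 2023-04-12 00:56 UTC ≤ query < +∞
3·60 + 8 + 90 = 278 min
278 = 0·1440 + 278; 278 = 4·60 + 38 → 04:38, same day
→ 2023-04-12 04:38 JTA

2023-04-12 04:38 JTA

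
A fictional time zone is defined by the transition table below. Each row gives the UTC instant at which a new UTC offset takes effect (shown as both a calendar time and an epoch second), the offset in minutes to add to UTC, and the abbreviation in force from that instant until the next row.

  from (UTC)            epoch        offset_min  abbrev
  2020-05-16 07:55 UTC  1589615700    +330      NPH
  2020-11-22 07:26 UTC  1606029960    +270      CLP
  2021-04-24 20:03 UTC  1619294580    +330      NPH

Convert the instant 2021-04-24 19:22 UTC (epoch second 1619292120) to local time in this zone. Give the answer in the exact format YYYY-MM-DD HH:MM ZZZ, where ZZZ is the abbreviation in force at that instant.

Query: 2021-04-24 19:22 UTC
Rule 2/3 (CLP, +04:30): 2020-11-22 07:26 UTC ≤ query < 2021-04-24 20:03 UTC
19·60 + 22 + 270 = 1432 min
1432 = 0·1440 + 1432; 1432 = 23·60 + 52 → 23:52, same day
→ 2021-04-24 23:52 CLP

2021-04-24 23:52 CLP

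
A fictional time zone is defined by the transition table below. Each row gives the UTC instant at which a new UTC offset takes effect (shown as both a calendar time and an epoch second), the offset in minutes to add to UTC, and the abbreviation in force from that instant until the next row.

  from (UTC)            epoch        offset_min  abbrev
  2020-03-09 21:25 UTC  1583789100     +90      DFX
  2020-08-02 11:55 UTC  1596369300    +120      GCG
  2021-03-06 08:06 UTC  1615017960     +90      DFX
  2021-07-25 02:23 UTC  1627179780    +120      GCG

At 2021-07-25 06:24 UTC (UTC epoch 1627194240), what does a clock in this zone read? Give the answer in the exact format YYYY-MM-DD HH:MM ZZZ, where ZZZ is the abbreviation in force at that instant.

Query: 2021-07-25 06:24 UTC
Rule 4/4 (GCG, +02:00): 2021-07-25 02:23 UTC ≤ query < +∞
6·60 + 24 + 120 = 504 min
504 = 0·1440 + 504; 504 = 8·60 + 24 → 08:24, same day
→ 2021-07-25 08:24 GCG

2021-07-25 08:24 GCG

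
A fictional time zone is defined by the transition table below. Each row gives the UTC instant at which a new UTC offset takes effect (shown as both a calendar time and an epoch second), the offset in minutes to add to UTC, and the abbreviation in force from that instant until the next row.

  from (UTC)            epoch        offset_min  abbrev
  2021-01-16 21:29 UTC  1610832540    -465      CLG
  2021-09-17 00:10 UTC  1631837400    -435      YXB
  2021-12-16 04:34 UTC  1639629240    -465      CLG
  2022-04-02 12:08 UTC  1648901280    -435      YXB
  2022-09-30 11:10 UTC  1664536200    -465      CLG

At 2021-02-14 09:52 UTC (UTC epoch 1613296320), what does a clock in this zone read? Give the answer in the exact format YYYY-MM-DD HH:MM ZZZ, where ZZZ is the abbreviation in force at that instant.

Query: 2021-02-14 09:52 UTC
Rule 1/5 (CLG, -07:45): 2021-01-16 21:29 UTC ≤ query < 2021-09-17 00:10 UTC
9·60 + 52 - 465 = 127 min
127 = 0·1440 + 127; 127 = 2·60 + 7 → 02:07, same day
→ 2021-02-14 02:07 CLG

2021-02-14 02:07 CLG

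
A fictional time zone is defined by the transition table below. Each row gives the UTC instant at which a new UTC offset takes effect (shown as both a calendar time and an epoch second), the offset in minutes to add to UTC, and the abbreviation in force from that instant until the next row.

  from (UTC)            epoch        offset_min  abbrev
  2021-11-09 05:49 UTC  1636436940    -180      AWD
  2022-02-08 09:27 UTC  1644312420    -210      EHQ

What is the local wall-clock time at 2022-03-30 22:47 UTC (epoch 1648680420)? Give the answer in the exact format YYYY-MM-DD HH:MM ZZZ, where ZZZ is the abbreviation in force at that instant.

2022-03-30 19:17 EHQ

Query: 2022-03-30 22:47 UTC
Rule 2/2 (EHQ, -03:30): 2022-02-08 09:27 UTC ≤ query < +∞
22·60 + 47 - 210 = 1157 min
1157 = 0·1440 + 1157; 1157 = 19·60 + 17 → 19:17, same day
→ 2022-03-30 19:17 EHQ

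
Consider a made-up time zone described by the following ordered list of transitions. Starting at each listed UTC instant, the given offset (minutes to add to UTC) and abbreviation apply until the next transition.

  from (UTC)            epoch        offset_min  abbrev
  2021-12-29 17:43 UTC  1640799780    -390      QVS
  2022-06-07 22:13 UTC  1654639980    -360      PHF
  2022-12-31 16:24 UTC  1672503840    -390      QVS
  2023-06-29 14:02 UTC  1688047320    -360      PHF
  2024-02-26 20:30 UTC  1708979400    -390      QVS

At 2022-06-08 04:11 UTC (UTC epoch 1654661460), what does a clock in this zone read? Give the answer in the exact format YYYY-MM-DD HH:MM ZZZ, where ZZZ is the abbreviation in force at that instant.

2022-06-07 22:11 PHF

Query: 2022-06-08 04:11 UTC
Rule 2/5 (PHF, -06:00): 2022-06-07 22:13 UTC ≤ query < 2022-12-31 16:24 UTC
4·60 + 11 - 360 = -109 min
-109 = -1·1440 + 1331; 1331 = 22·60 + 11 → 22:11, 2022-06-08 - 1 day = 2022-06-07
→ 2022-06-07 22:11 PHF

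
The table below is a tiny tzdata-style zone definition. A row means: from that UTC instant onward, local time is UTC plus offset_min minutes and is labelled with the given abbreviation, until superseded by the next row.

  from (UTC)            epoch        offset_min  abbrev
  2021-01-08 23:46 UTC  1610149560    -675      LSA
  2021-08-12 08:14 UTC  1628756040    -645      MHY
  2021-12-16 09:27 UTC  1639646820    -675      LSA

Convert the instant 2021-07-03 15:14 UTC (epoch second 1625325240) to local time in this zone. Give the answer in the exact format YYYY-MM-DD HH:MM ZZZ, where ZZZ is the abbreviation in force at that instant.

Query: 2021-07-03 15:14 UTC
Rule 1/3 (LSA, -11:15): 2021-01-08 23:46 UTC ≤ query < 2021-08-12 08:14 UTC
15·60 + 14 - 675 = 239 min
239 = 0·1440 + 239; 239 = 3·60 + 59 → 03:59, same day
→ 2021-07-03 03:59 LSA

2021-07-03 03:59 LSA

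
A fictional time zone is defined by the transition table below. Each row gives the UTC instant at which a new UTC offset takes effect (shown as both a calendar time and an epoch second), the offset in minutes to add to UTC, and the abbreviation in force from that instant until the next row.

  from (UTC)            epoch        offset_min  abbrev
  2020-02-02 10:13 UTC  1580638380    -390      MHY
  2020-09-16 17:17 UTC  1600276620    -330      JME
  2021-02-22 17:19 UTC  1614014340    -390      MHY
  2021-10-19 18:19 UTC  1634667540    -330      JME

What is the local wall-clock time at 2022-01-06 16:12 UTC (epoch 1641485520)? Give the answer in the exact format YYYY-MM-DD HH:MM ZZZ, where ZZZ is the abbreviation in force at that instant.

Query: 2022-01-06 16:12 UTC
Rule 4/4 (JME, -05:30): 2021-10-19 18:19 UTC ≤ query < +∞
16·60 + 12 - 330 = 642 min
642 = 0·1440 + 642; 642 = 10·60 + 42 → 10:42, same day
→ 2022-01-06 10:42 JME

2022-01-06 10:42 JME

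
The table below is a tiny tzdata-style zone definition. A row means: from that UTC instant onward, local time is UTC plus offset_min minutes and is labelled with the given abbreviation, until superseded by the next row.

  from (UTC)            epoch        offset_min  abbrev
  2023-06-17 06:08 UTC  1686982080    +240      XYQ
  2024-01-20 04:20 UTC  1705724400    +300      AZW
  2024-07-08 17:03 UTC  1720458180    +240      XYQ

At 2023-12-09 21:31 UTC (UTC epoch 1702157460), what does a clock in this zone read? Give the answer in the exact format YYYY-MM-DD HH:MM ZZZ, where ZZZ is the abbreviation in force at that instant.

2023-12-10 01:31 XYQ

Query: 2023-12-09 21:31 UTC
Rule 1/3 (XYQ, +04:00): 2023-06-17 06:08 UTC ≤ query < 2024-01-20 04:20 UTC
21·60 + 31 + 240 = 1531 min
1531 = 1·1440 + 91; 91 = 1·60 + 31 → 01:31, 2023-12-09 + 1 day = 2023-12-10
→ 2023-12-10 01:31 XYQ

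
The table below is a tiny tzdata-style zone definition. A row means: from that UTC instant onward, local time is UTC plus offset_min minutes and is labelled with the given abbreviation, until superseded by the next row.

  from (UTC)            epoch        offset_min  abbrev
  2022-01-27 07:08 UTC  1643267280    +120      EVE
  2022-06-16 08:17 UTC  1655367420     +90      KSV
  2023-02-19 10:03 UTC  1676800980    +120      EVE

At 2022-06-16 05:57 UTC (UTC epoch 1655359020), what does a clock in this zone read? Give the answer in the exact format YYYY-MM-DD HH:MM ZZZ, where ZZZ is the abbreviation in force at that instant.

2022-06-16 07:57 EVE

Query: 2022-06-16 05:57 UTC
Rule 1/3 (EVE, +02:00): 2022-01-27 07:08 UTC ≤ query < 2022-06-16 08:17 UTC
5·60 + 57 + 120 = 477 min
477 = 0·1440 + 477; 477 = 7·60 + 57 → 07:57, same day
→ 2022-06-16 07:57 EVE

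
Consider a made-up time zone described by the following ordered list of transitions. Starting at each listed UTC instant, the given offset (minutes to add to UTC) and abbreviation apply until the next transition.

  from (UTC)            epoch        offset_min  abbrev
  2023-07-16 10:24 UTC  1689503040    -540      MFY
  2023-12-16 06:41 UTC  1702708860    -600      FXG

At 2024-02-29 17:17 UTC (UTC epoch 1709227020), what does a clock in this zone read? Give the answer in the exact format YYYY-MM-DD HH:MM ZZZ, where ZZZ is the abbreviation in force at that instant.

Query: 2024-02-29 17:17 UTC
Rule 2/2 (FXG, -10:00): 2023-12-16 06:41 UTC ≤ query < +∞
17·60 + 17 - 600 = 437 min
437 = 0·1440 + 437; 437 = 7·60 + 17 → 07:17, same day
→ 2024-02-29 07:17 FXG

2024-02-29 07:17 FXG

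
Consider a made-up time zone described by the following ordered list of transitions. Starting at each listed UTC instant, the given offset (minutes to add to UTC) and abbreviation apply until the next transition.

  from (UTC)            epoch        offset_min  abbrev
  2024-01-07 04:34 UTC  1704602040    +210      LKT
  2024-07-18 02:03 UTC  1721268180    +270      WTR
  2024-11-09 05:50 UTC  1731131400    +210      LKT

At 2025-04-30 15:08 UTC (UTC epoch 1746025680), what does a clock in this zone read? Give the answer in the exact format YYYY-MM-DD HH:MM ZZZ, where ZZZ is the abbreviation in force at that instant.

Query: 2025-04-30 15:08 UTC
Rule 3/3 (LKT, +03:30): 2024-11-09 05:50 UTC ≤ query < +∞
15·60 + 8 + 210 = 1118 min
1118 = 0·1440 + 1118; 1118 = 18·60 + 38 → 18:38, same day
→ 2025-04-30 18:38 LKT

2025-04-30 18:38 LKT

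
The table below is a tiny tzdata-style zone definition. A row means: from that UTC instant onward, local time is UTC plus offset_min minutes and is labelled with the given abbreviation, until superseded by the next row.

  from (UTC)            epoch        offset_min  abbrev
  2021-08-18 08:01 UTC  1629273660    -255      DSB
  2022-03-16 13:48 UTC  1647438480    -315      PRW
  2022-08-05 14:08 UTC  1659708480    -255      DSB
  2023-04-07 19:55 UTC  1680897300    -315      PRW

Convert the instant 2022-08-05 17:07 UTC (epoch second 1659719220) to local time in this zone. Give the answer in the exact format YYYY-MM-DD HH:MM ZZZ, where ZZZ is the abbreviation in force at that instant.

2022-08-05 12:52 DSB

Query: 2022-08-05 17:07 UTC
Rule 3/4 (DSB, -04:15): 2022-08-05 14:08 UTC ≤ query < 2023-04-07 19:55 UTC
17·60 + 7 - 255 = 772 min
772 = 0·1440 + 772; 772 = 12·60 + 52 → 12:52, same day
→ 2022-08-05 12:52 DSB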